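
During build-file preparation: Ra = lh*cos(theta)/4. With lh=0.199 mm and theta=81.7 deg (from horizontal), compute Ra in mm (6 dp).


Ra = 0.199 * cos(81.7) / 4 = 0.007182 mm


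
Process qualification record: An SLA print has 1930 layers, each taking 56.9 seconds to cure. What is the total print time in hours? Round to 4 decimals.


t = 1930 * 56.9 / 3600 = 30.5047 hrs


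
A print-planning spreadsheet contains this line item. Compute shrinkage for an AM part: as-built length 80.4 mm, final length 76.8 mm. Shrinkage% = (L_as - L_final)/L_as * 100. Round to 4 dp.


Shrinkage = ((80.4-76.8)/80.4)*100 = 4.4776 %


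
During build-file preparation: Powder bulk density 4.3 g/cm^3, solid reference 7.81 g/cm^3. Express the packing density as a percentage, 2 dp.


Packing = (4.3/7.81)*100 = 55.06 %


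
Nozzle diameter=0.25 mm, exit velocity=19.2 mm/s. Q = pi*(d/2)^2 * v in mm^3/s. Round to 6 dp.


A = pi*(0.25/2)^2 = 0.04908739 mm^2
Q = 0.04908739 * 19.2 = 0.942478 mm^3/s


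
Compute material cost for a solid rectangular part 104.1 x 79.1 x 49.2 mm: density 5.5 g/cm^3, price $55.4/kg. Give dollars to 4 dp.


V = 104.1 * 79.1 * 49.2 = 405128.052 mm^3 = 405.128052 cm^3
Mass = 405.128052 * 5.5 / 1000 = 2.22820429 kg
Cost = 2.22820429 * 55.4 = 123.4425 $


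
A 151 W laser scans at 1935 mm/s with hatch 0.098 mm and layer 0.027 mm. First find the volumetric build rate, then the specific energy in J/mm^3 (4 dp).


Build rate = 1935 * 0.098 * 0.027 = 5.12001 mm^3/s
SE = 151 / 5.12001 = 29.4921 J/mm^3


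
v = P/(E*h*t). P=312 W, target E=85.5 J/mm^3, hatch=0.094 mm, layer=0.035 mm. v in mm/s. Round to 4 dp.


v = 312 / (85.5*0.094*0.035) = 1109.1559 mm/s


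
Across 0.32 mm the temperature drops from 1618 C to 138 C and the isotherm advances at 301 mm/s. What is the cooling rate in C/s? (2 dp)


G = (1618-138)/0.32 = 4625.0 C/mm
CR = 4625.0 * 301 = 1392125.0 C/s


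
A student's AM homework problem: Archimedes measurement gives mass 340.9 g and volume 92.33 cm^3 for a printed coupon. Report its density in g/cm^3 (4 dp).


rho = 340.9 / 92.33 = 3.6922 g/cm^3


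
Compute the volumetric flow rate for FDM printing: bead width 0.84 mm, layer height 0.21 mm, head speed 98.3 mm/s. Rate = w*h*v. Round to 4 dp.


Rate = 0.84 * 0.21 * 98.3 = 17.3401 mm^3/s


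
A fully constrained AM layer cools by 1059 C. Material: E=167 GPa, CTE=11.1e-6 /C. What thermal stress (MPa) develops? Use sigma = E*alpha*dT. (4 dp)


sigma = 167*1000 * 11.1e-6 * 1059 = 1963.0683 MPa


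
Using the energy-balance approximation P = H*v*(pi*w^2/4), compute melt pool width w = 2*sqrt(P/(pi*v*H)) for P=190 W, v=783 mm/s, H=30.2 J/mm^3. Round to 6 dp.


w = 2*sqrt(190/(pi*783*30.2)) = 0.101146 mm


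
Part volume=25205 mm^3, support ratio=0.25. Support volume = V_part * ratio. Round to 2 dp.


V_support = 25205 * 0.25 = 6301.25 mm^3


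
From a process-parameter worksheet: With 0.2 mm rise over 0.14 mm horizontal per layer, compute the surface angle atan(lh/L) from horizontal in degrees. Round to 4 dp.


angle = atan(0.2/0.14) = 55.008 degrees


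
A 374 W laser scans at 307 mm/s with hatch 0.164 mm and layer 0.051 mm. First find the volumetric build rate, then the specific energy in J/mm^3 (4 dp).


Build rate = 307 * 0.164 * 0.051 = 2.567748 mm^3/s
SE = 374 / 2.567748 = 145.6529 J/mm^3


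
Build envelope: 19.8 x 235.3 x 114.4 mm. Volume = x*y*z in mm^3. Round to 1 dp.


V = 19.8 * 235.3 * 114.4 = 532982.7 mm^3


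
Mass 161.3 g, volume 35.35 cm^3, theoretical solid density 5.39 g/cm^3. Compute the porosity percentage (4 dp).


rho_part = 161.3 / 35.35 = 4.56294201 g/cm^3
Porosity = (1 - 4.56294201/5.39)*100 = 15.3443 %


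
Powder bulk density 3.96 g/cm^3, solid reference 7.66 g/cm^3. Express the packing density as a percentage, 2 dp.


Packing = (3.96/7.66)*100 = 51.7 %


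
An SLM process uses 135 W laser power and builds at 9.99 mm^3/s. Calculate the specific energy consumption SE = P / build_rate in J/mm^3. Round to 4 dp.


SE = 135 / 9.99 = 13.5135 J/mm^3


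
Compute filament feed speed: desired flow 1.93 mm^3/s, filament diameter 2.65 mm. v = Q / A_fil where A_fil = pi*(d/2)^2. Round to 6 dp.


A = pi*(2.65/2)^2 = 5.515459
v = 1.93 / 5.515459 = 0.349926 mm/s


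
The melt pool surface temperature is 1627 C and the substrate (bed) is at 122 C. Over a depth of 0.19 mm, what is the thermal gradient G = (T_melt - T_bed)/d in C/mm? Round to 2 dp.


G = (1627-122)/0.19 = 7921.05 C/mm


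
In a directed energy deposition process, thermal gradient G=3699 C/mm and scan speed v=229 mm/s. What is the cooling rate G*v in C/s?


CR = 3699 * 229 = 847071 C/s


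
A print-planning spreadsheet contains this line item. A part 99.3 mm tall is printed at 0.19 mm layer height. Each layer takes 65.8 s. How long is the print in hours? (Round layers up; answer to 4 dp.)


Layers = ceil(99.3/0.19) = 523
t = 523 * 65.8 / 3600 = 9.5593 hrs


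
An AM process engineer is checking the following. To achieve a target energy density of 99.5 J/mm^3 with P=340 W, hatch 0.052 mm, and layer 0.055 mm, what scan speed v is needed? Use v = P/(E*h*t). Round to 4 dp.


v = 340 / (99.5*0.052*0.055) = 1194.7851 mm/s


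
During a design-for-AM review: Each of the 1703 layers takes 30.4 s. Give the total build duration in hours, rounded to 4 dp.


t = 1703 * 30.4 / 3600 = 14.3809 hrs


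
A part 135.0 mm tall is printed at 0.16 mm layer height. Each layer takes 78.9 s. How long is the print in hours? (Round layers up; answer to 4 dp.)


Layers = ceil(135.0/0.16) = 844
t = 844 * 78.9 / 3600 = 18.4977 hrs


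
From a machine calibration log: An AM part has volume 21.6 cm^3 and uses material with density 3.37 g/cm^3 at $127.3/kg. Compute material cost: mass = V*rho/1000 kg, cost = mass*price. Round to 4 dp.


Mass = 21.6*3.37/1000 = 0.072792 kg
Cost = 0.072792 * 127.3 = 9.2664 $


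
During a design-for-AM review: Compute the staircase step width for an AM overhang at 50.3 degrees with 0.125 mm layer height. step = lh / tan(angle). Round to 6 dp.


step = 0.125 / tan(50.3) = 0.103777 mm


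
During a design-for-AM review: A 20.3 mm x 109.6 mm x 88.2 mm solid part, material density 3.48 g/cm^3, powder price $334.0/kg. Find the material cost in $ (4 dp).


V = 20.3 * 109.6 * 88.2 = 196234.416 mm^3 = 196.234416 cm^3
Mass = 196.234416 * 3.48 / 1000 = 0.68289577 kg
Cost = 0.68289577 * 334.0 = 228.0872 $


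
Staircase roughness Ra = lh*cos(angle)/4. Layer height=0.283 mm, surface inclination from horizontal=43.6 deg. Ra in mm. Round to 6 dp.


Ra = 0.283 * cos(43.6) / 4 = 0.051235 mm


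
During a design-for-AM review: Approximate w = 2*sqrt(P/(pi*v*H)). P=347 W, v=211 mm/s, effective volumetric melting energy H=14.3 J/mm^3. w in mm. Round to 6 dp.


w = 2*sqrt(347/(pi*211*14.3)) = 0.382658 mm


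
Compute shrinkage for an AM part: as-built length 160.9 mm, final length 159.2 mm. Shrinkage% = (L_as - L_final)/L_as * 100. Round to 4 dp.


Shrinkage = ((160.9-159.2)/160.9)*100 = 1.0566 %


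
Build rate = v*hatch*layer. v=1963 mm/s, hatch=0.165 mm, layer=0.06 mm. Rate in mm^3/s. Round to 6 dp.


Rate = 1963 * 0.165 * 0.06 = 19.4337 mm^3/s


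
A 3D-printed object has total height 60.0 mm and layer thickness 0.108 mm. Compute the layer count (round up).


Layers = ceil(60.0/0.108) = 556


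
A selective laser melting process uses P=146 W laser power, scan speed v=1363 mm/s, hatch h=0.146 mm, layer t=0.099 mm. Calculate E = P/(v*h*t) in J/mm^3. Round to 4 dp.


E = 146 / (1363*0.146*0.099) = 7.4109 J/mm^3


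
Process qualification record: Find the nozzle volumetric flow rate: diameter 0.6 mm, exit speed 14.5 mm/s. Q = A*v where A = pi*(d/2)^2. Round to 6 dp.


A = pi*(0.6/2)^2 = 0.28274334 mm^2
Q = 0.28274334 * 14.5 = 4.099778 mm^3/s


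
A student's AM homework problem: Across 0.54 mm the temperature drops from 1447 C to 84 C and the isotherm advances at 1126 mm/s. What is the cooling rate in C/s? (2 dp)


G = (1447-84)/0.54 = 2524.07407407 C/mm
CR = 2524.07407407 * 1126 = 2842107.41 C/s


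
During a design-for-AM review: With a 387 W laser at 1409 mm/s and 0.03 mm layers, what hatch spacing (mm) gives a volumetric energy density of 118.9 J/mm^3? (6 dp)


h = 387 / (118.9*1409*0.03) = 0.077001 mm


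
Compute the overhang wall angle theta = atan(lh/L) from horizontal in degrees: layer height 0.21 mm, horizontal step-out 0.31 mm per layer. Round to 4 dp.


angle = atan(0.21/0.31) = 34.1145 degrees


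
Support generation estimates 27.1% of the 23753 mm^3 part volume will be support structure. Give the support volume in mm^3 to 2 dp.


V_support = 23753 * 0.271 = 6437.06 mm^3


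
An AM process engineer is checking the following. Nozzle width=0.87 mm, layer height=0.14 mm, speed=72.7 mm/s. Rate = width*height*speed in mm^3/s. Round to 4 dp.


Rate = 0.87 * 0.14 * 72.7 = 8.8549 mm^3/s


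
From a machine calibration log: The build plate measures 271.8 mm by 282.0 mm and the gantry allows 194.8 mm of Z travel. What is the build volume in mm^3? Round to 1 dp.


V = 271.8 * 282.0 * 194.8 = 14930952.5 mm^3


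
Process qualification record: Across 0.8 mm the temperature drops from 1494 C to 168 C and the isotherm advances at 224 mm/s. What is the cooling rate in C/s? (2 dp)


G = (1494-168)/0.8 = 1657.5 C/mm
CR = 1657.5 * 224 = 371280.0 C/s


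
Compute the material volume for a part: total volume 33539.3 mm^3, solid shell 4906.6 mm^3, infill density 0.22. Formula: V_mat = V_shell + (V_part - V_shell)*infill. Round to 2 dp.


V_infill = (33539.3 - 4906.6) * 0.22 = 6299.19
V_total = 4906.6 + 6299.19 = 11205.79 mm^3


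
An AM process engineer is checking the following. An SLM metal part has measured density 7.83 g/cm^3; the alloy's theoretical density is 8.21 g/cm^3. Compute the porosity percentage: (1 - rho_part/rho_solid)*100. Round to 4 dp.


Porosity = (1-7.83/8.21)*100 = 4.6285 %


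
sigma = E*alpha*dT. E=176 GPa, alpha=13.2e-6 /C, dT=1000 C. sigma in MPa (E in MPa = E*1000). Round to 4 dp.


sigma = 176*1000 * 13.2e-6 * 1000 = 2323.2 MPa


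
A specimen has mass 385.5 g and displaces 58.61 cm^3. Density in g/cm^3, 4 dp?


rho = 385.5 / 58.61 = 6.5774 g/cm^3


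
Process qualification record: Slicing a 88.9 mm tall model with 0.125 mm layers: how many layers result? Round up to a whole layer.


Layers = ceil(88.9/0.125) = 712


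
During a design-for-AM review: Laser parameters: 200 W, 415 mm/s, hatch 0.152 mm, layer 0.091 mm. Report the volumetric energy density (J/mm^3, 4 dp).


E = 200 / (415*0.152*0.091) = 34.8415 J/mm^3


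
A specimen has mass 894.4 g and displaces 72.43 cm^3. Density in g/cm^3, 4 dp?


rho = 894.4 / 72.43 = 12.3485 g/cm^3


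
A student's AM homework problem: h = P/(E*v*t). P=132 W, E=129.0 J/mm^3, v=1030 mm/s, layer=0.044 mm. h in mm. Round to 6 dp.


h = 132 / (129.0*1030*0.044) = 0.022578 mm


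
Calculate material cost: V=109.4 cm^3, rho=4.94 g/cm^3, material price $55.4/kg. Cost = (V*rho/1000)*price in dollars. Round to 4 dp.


Mass = 109.4*4.94/1000 = 0.540436 kg
Cost = 0.540436 * 55.4 = 29.9402 $


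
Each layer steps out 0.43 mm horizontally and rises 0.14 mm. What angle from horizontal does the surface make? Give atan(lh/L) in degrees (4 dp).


angle = atan(0.14/0.43) = 18.0343 degrees


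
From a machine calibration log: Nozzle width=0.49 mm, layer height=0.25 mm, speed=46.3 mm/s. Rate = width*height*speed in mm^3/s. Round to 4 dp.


Rate = 0.49 * 0.25 * 46.3 = 5.6718 mm^3/s


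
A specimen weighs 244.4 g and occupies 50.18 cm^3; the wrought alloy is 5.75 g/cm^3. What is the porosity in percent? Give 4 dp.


rho_part = 244.4 / 50.18 = 4.87046632 g/cm^3
Porosity = (1 - 4.87046632/5.75)*100 = 15.2962 %


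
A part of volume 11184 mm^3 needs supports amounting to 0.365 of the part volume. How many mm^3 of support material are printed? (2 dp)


V_support = 11184 * 0.365 = 4082.16 mm^3


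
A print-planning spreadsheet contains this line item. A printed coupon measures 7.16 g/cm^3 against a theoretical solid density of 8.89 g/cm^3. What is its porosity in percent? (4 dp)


Porosity = (1-7.16/8.89)*100 = 19.4601 %


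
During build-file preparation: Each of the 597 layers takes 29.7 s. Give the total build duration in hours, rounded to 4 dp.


t = 597 * 29.7 / 3600 = 4.9253 hrs


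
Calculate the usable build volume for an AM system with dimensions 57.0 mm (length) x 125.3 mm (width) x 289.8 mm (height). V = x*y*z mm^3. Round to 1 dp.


V = 57.0 * 125.3 * 289.8 = 2069780.6 mm^3


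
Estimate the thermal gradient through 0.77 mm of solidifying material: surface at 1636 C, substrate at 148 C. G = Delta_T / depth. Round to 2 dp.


G = (1636-148)/0.77 = 1932.47 C/mm


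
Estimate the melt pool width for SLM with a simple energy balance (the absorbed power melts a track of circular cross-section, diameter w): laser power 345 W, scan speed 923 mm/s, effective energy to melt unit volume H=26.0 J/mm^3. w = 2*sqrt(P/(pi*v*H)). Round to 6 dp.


w = 2*sqrt(345/(pi*923*26.0)) = 0.135294 mm


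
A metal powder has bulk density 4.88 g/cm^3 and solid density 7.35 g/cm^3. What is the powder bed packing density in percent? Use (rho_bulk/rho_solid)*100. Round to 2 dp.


Packing = (4.88/7.35)*100 = 66.39 %


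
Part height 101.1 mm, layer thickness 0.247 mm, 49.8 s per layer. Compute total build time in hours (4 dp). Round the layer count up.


Layers = ceil(101.1/0.247) = 410
t = 410 * 49.8 / 3600 = 5.6717 hrs


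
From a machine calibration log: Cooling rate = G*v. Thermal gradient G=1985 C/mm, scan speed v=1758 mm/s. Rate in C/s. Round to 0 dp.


CR = 1985 * 1758 = 3489630 C/s


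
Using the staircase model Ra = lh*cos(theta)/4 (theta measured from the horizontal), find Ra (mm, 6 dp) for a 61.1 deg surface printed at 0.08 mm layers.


Ra = 0.08 * cos(61.1) / 4 = 0.009666 mm


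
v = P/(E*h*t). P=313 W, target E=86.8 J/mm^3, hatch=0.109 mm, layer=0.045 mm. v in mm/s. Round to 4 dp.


v = 313 / (86.8*0.109*0.045) = 735.1663 mm/s


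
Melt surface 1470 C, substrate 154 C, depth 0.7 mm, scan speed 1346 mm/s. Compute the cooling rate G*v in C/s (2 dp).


G = (1470-154)/0.7 = 1880.0 C/mm
CR = 1880.0 * 1346 = 2530480.0 C/s


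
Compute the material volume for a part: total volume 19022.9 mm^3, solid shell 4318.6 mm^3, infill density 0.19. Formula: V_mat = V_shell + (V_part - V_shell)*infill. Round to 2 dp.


V_infill = (19022.9 - 4318.6) * 0.19 = 2793.82
V_total = 4318.6 + 2793.82 = 7112.42 mm^3


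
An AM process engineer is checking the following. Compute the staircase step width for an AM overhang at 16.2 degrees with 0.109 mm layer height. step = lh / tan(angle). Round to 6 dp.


step = 0.109 / tan(16.2) = 0.37518 mm


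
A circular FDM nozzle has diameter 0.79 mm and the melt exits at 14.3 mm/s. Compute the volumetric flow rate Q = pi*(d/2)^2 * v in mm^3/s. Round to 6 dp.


A = pi*(0.79/2)^2 = 0.49016699 mm^2
Q = 0.49016699 * 14.3 = 7.009388 mm^3/s


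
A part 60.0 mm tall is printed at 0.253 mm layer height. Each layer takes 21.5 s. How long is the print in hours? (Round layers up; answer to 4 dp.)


Layers = ceil(60.0/0.253) = 238
t = 238 * 21.5 / 3600 = 1.4214 hrs


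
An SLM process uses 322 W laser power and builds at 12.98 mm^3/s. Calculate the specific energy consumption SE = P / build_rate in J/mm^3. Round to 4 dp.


SE = 322 / 12.98 = 24.8074 J/mm^3


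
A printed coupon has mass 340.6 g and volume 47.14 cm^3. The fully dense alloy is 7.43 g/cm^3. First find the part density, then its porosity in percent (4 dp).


rho_part = 340.6 / 47.14 = 7.22528638 g/cm^3
Porosity = (1 - 7.22528638/7.43)*100 = 2.7552 %


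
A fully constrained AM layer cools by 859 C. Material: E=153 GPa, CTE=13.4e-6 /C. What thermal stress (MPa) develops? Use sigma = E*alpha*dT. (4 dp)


sigma = 153*1000 * 13.4e-6 * 859 = 1761.1218 MPa


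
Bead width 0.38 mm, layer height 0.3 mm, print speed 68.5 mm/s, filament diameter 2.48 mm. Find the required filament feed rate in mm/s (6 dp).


Q = 0.38 * 0.3 * 68.5 = 7.809 mm^3/s
A_fil = pi*(2.48/2)^2 = 4.83051286 mm^2
v_feed = 7.809 / 4.83051286 = 1.616599 mm/s


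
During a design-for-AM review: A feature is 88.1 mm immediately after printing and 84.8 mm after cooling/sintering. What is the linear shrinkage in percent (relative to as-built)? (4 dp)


Shrinkage = ((88.1-84.8)/88.1)*100 = 3.7457 %


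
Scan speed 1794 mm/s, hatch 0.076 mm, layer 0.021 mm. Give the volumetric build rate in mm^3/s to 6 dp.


Rate = 1794 * 0.076 * 0.021 = 2.863224 mm^3/s


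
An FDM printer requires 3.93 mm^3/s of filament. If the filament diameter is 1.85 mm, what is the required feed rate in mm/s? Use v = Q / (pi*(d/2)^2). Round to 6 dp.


A = pi*(1.85/2)^2 = 2.688025
v = 3.93 / 2.688025 = 1.46204 mm/s


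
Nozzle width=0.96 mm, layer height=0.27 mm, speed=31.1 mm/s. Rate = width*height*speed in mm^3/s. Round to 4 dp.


Rate = 0.96 * 0.27 * 31.1 = 8.0611 mm^3/s


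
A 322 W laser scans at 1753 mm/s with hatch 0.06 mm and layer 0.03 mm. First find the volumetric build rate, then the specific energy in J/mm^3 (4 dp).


Build rate = 1753 * 0.06 * 0.03 = 3.1554 mm^3/s
SE = 322 / 3.1554 = 102.0473 J/mm^3


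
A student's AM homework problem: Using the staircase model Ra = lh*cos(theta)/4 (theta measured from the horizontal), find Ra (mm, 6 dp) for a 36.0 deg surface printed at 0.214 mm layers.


Ra = 0.214 * cos(36.0) / 4 = 0.043282 mm


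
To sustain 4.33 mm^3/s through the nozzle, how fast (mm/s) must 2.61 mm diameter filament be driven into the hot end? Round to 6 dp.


A = pi*(2.61/2)^2 = 5.350211
v = 4.33 / 5.350211 = 0.809314 mm/s


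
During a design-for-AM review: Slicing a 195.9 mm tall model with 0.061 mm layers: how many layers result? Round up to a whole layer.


Layers = ceil(195.9/0.061) = 3212


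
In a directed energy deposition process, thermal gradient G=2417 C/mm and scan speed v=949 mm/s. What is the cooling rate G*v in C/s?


CR = 2417 * 949 = 2293733 C/s


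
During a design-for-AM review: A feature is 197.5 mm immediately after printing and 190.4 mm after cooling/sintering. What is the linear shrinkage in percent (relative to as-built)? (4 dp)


Shrinkage = ((197.5-190.4)/197.5)*100 = 3.5949 %


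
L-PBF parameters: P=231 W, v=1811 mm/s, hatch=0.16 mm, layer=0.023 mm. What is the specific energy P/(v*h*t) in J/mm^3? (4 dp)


Build rate = 1811 * 0.16 * 0.023 = 6.66448 mm^3/s
SE = 231 / 6.66448 = 34.6614 J/mm^3


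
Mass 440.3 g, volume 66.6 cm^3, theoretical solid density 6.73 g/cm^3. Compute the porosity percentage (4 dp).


rho_part = 440.3 / 66.6 = 6.61111111 g/cm^3
Porosity = (1 - 6.61111111/6.73)*100 = 1.7666 %


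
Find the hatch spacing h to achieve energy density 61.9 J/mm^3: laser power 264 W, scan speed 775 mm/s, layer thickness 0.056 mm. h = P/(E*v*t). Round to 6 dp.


h = 264 / (61.9*775*0.056) = 0.098271 mm


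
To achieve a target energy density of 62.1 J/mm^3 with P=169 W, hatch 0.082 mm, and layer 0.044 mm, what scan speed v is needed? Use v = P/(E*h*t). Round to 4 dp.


v = 169 / (62.1*0.082*0.044) = 754.273 mm/s


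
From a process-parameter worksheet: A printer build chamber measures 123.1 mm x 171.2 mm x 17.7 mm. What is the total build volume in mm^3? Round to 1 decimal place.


V = 123.1 * 171.2 * 17.7 = 373022.5 mm^3


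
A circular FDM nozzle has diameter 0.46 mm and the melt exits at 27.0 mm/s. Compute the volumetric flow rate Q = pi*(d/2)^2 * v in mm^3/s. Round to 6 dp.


A = pi*(0.46/2)^2 = 0.16619025 mm^2
Q = 0.16619025 * 27.0 = 4.487137 mm^3/s


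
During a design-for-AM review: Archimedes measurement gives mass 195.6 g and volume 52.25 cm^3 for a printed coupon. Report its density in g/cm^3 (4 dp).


rho = 195.6 / 52.25 = 3.7435 g/cm^3


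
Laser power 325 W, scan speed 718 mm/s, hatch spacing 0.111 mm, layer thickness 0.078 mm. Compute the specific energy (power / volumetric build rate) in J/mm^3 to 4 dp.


Build rate = 718 * 0.111 * 0.078 = 6.216444 mm^3/s
SE = 325 / 6.216444 = 52.2807 J/mm^3


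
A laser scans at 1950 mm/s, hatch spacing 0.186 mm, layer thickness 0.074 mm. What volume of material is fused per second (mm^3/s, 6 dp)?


Rate = 1950 * 0.186 * 0.074 = 26.8398 mm^3/s


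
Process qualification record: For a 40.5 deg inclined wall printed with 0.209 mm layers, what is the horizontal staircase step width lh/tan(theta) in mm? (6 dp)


step = 0.209 / tan(40.5) = 0.244708 mm


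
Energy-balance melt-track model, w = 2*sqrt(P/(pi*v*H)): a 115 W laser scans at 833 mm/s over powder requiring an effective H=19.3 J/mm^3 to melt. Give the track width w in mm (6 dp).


w = 2*sqrt(115/(pi*833*19.3)) = 0.095434 mm


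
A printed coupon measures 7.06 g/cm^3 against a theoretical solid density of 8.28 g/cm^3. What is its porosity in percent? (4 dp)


Porosity = (1-7.06/8.28)*100 = 14.7343 %


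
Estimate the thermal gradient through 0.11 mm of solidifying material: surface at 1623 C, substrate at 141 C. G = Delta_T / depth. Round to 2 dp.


G = (1623-141)/0.11 = 13472.73 C/mm


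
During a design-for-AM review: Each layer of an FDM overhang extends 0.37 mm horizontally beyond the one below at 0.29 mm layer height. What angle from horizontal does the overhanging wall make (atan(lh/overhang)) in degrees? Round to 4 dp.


angle = atan(0.29/0.37) = 38.0888 degrees


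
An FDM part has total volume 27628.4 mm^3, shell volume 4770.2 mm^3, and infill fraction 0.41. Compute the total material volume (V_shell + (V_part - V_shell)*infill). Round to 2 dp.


V_infill = (27628.4 - 4770.2) * 0.41 = 9371.86
V_total = 4770.2 + 9371.86 = 14142.06 mm^3


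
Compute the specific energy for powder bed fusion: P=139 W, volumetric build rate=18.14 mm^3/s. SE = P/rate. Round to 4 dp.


SE = 139 / 18.14 = 7.6626 J/mm^3


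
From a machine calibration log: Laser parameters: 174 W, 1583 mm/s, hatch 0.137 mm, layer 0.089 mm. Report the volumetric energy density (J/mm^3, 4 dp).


E = 174 / (1583*0.137*0.089) = 9.0148 J/mm^3


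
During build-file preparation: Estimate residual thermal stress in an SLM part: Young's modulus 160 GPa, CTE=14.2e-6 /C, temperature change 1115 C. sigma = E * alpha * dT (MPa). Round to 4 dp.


sigma = 160*1000 * 14.2e-6 * 1115 = 2533.28 MPa


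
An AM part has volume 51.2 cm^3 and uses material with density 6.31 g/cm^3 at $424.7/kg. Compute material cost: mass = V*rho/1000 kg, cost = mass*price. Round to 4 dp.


Mass = 51.2*6.31/1000 = 0.323072 kg
Cost = 0.323072 * 424.7 = 137.2087 $


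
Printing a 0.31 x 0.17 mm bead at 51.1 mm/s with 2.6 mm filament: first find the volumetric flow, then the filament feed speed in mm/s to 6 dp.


Q = 0.31 * 0.17 * 51.1 = 2.69297 mm^3/s
A_fil = pi*(2.6/2)^2 = 5.30929158 mm^2
v_feed = 2.69297 / 5.30929158 = 0.507218 mm/s


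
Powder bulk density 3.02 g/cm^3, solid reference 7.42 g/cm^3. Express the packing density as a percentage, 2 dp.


Packing = (3.02/7.42)*100 = 40.7 %


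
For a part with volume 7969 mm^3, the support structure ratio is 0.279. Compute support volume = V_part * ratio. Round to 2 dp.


V_support = 7969 * 0.279 = 2223.35 mm^3


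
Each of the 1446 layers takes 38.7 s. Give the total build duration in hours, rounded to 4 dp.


t = 1446 * 38.7 / 3600 = 15.5445 hrs


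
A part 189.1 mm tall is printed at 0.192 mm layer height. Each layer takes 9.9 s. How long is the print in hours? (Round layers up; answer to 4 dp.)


Layers = ceil(189.1/0.192) = 985
t = 985 * 9.9 / 3600 = 2.7088 hrs


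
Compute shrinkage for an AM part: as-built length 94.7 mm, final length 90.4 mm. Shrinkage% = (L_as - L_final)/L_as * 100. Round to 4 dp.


Shrinkage = ((94.7-90.4)/94.7)*100 = 4.5407 %


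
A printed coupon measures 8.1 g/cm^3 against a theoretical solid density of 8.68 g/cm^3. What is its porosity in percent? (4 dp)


Porosity = (1-8.1/8.68)*100 = 6.682 %


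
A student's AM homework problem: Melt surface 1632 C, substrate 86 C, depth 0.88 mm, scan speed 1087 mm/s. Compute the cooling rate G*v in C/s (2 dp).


G = (1632-86)/0.88 = 1756.81818182 C/mm
CR = 1756.81818182 * 1087 = 1909661.36 C/s


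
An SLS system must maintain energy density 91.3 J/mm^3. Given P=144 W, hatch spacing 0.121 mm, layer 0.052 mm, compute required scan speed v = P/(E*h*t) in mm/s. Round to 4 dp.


v = 144 / (91.3*0.121*0.052) = 250.6704 mm/s


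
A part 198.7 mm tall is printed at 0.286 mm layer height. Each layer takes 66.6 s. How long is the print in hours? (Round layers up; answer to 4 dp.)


Layers = ceil(198.7/0.286) = 695
t = 695 * 66.6 / 3600 = 12.8575 hrs


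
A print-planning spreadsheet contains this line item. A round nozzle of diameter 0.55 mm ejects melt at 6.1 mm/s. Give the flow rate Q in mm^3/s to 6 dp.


A = pi*(0.55/2)^2 = 0.23758294 mm^2
Q = 0.23758294 * 6.1 = 1.449256 mm^3/s


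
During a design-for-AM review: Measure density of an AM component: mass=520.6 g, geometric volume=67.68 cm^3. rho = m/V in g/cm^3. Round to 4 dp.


rho = 520.6 / 67.68 = 7.6921 g/cm^3


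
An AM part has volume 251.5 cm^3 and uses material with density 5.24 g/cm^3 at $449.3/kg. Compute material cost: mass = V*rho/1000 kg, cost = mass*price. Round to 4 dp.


Mass = 251.5*5.24/1000 = 1.31786 kg
Cost = 1.31786 * 449.3 = 592.1145 $


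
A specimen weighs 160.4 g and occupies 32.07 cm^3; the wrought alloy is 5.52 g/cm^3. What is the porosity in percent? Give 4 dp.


rho_part = 160.4 / 32.07 = 5.00155909 g/cm^3
Porosity = (1 - 5.00155909/5.52)*100 = 9.392 %


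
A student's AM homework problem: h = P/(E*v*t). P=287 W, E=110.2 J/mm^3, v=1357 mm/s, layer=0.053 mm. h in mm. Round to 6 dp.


h = 287 / (110.2*1357*0.053) = 0.036211 mm


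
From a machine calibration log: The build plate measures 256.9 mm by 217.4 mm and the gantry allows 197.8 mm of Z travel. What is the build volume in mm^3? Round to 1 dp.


V = 256.9 * 217.4 * 197.8 = 11047141.9 mm^3


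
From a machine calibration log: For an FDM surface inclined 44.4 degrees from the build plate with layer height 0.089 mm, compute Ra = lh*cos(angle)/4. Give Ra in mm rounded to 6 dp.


Ra = 0.089 * cos(44.4) / 4 = 0.015897 mm


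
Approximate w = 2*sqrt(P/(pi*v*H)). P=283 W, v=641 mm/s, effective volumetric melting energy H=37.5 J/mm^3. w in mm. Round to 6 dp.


w = 2*sqrt(283/(pi*641*37.5)) = 0.122434 mm


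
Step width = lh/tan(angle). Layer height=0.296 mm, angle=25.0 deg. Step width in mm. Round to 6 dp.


step = 0.296 / tan(25.0) = 0.634774 mm


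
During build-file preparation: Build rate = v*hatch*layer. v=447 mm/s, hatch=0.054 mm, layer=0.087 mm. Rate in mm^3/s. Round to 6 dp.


Rate = 447 * 0.054 * 0.087 = 2.100006 mm^3/s


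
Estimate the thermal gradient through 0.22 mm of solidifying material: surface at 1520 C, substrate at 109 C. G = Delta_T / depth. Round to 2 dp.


G = (1520-109)/0.22 = 6413.64 C/mm


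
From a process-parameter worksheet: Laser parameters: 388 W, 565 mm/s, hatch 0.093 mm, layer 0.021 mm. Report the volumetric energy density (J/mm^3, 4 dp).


E = 388 / (565*0.093*0.021) = 351.626 J/mm^3


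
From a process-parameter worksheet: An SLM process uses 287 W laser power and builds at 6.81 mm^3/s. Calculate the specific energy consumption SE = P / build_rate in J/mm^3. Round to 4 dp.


SE = 287 / 6.81 = 42.1439 J/mm^3


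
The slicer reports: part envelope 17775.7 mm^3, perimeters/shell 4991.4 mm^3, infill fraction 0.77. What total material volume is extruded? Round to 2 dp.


V_infill = (17775.7 - 4991.4) * 0.77 = 9843.91
V_total = 4991.4 + 9843.91 = 14835.31 mm^3


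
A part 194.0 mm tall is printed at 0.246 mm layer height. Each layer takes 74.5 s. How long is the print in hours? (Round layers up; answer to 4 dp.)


Layers = ceil(194.0/0.246) = 789
t = 789 * 74.5 / 3600 = 16.3279 hrs


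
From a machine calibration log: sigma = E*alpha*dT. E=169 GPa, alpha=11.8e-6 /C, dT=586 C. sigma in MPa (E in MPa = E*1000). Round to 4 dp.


sigma = 169*1000 * 11.8e-6 * 586 = 1168.6012 MPa


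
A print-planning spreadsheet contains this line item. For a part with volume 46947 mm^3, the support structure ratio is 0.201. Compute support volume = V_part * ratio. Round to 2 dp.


V_support = 46947 * 0.201 = 9436.35 mm^3


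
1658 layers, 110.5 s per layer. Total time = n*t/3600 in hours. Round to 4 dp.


t = 1658 * 110.5 / 3600 = 50.8914 hrs


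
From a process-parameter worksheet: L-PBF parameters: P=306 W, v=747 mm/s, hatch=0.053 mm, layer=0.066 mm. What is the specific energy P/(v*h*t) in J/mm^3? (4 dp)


Build rate = 747 * 0.053 * 0.066 = 2.613006 mm^3/s
SE = 306 / 2.613006 = 117.1065 J/mm^3


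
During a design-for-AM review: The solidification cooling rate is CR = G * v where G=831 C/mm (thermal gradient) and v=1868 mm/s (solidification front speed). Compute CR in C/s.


CR = 831 * 1868 = 1552308 C/s


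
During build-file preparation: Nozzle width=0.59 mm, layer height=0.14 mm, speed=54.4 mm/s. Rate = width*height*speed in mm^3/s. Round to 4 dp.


Rate = 0.59 * 0.14 * 54.4 = 4.4934 mm^3/s


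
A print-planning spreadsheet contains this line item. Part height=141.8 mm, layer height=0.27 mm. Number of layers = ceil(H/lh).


Layers = ceil(141.8/0.27) = 526


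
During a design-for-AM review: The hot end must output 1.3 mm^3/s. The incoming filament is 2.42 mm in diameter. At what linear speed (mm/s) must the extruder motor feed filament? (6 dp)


A = pi*(2.42/2)^2 = 4.599606
v = 1.3 / 4.599606 = 0.282633 mm/s


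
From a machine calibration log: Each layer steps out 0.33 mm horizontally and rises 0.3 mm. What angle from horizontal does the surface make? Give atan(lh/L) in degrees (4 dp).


angle = atan(0.3/0.33) = 42.2737 degrees


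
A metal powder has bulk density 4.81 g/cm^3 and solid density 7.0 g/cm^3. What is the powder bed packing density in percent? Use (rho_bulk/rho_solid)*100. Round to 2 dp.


Packing = (4.81/7.0)*100 = 68.71 %


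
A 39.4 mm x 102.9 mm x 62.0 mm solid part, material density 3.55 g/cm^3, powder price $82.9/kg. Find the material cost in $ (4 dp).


V = 39.4 * 102.9 * 62.0 = 251364.12 mm^3 = 251.36412 cm^3
Mass = 251.36412 * 3.55 / 1000 = 0.89234263 kg
Cost = 0.89234263 * 82.9 = 73.9752 $


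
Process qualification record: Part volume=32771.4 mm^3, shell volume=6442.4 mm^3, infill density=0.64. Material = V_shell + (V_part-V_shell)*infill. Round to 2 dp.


V_infill = (32771.4 - 6442.4) * 0.64 = 16850.56
V_total = 6442.4 + 16850.56 = 23292.96 mm^3


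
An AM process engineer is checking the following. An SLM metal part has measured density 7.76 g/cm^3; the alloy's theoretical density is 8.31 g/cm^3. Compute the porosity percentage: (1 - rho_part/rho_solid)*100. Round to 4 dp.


Porosity = (1-7.76/8.31)*100 = 6.6185 %


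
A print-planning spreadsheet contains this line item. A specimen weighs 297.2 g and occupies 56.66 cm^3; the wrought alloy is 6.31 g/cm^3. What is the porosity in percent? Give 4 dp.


rho_part = 297.2 / 56.66 = 5.24532298 g/cm^3
Porosity = (1 - 5.24532298/6.31)*100 = 16.8729 %


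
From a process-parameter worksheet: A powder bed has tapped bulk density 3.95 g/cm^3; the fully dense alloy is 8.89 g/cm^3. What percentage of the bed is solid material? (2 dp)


Packing = (3.95/8.89)*100 = 44.43 %


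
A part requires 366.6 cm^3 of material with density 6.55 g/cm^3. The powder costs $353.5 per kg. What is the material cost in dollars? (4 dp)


Mass = 366.6*6.55/1000 = 2.40123 kg
Cost = 2.40123 * 353.5 = 848.8348 $


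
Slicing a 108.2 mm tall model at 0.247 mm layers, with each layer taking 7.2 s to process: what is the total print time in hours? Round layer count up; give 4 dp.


Layers = ceil(108.2/0.247) = 439
t = 439 * 7.2 / 3600 = 0.878 hrs


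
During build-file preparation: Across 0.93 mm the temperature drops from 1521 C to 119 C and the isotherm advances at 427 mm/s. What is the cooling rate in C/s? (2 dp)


G = (1521-119)/0.93 = 1507.52688172 C/mm
CR = 1507.52688172 * 427 = 643713.98 C/s


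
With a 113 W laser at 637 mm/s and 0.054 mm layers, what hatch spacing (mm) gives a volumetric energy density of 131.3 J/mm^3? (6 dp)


h = 113 / (131.3*637*0.054) = 0.02502 mm


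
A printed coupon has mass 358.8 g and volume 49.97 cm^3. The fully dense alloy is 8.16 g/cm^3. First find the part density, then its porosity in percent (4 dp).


rho_part = 358.8 / 49.97 = 7.18030818 g/cm^3
Porosity = (1 - 7.18030818/8.16)*100 = 12.006 %


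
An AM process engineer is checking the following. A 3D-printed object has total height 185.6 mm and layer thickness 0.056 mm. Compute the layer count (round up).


Layers = ceil(185.6/0.056) = 3315


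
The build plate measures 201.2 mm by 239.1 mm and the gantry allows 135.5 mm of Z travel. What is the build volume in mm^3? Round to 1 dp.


V = 201.2 * 239.1 * 135.5 = 6518487.7 mm^3


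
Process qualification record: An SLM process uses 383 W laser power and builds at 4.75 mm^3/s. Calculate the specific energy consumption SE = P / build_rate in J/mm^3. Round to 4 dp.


SE = 383 / 4.75 = 80.6316 J/mm^3


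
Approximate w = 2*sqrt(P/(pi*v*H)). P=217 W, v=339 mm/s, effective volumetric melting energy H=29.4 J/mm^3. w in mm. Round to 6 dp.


w = 2*sqrt(217/(pi*339*29.4)) = 0.166499 mm


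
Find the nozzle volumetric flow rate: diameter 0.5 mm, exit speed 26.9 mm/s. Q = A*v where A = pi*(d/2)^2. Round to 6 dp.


A = pi*(0.5/2)^2 = 0.19634954 mm^2
Q = 0.19634954 * 26.9 = 5.281803 mm^3/s


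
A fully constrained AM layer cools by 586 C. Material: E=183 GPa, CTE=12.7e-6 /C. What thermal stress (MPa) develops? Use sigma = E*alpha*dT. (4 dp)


sigma = 183*1000 * 12.7e-6 * 586 = 1361.9226 MPa


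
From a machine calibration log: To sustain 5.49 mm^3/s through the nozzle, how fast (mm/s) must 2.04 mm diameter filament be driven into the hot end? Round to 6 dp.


A = pi*(2.04/2)^2 = 3.268513
v = 5.49 / 3.268513 = 1.679663 mm/s


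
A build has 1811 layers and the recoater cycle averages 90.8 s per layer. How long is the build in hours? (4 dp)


t = 1811 * 90.8 / 3600 = 45.6774 hrs


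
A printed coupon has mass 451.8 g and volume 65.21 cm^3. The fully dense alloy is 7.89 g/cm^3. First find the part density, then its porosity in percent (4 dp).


rho_part = 451.8 / 65.21 = 6.92838522 g/cm^3
Porosity = (1 - 6.92838522/7.89)*100 = 12.1878 %


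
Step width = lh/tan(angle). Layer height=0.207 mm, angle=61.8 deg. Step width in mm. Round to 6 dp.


step = 0.207 / tan(61.8) = 0.110992 mm


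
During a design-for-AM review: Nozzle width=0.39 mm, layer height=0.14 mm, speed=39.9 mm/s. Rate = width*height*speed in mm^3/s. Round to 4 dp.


Rate = 0.39 * 0.14 * 39.9 = 2.1785 mm^3/s


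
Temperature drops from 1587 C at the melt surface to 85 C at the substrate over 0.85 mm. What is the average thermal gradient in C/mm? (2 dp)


G = (1587-85)/0.85 = 1767.06 C/mm


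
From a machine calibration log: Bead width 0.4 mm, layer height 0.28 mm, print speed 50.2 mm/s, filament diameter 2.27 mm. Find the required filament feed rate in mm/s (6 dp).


Q = 0.4 * 0.28 * 50.2 = 5.6224 mm^3/s
A_fil = pi*(2.27/2)^2 = 4.0470782 mm^2
v_feed = 5.6224 / 4.0470782 = 1.389249 mm/s


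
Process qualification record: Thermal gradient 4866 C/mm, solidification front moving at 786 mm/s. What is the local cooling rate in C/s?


CR = 4866 * 786 = 3824676 C/s


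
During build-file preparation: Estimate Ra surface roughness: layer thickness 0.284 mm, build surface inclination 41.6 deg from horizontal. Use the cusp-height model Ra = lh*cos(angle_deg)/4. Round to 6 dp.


Ra = 0.284 * cos(41.6) / 4 = 0.053094 mm


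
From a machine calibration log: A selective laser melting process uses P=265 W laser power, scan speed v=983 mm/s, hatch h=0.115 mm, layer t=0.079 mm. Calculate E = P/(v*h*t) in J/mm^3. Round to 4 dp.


E = 265 / (983*0.115*0.079) = 29.6734 J/mm^3


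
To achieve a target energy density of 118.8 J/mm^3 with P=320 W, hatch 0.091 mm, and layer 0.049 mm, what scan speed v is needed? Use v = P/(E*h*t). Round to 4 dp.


v = 320 / (118.8*0.091*0.049) = 604.0822 mm/s


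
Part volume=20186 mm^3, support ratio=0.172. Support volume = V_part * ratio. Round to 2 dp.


V_support = 20186 * 0.172 = 3471.99 mm^3


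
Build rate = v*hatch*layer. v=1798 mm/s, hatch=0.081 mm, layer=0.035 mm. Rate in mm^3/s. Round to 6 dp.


Rate = 1798 * 0.081 * 0.035 = 5.09733 mm^3/s


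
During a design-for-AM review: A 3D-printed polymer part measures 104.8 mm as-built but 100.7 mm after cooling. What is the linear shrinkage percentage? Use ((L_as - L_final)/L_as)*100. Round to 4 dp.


Shrinkage = ((104.8-100.7)/104.8)*100 = 3.9122 %


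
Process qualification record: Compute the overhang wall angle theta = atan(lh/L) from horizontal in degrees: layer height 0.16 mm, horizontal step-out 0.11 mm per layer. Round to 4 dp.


angle = atan(0.16/0.11) = 55.4915 degrees


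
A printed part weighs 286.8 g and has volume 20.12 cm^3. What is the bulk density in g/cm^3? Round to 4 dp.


rho = 286.8 / 20.12 = 14.2545 g/cm^3


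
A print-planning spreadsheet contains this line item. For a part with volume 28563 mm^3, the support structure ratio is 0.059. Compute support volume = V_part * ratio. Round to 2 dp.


V_support = 28563 * 0.059 = 1685.22 mm^3


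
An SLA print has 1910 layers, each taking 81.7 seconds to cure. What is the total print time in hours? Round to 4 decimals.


t = 1910 * 81.7 / 3600 = 43.3464 hrs


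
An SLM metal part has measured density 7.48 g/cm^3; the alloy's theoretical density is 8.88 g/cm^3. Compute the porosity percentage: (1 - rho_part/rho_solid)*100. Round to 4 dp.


Porosity = (1-7.48/8.88)*100 = 15.7658 %


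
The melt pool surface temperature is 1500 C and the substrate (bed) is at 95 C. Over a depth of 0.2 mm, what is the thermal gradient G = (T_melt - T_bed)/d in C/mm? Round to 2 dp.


G = (1500-95)/0.2 = 7025.0 C/mm


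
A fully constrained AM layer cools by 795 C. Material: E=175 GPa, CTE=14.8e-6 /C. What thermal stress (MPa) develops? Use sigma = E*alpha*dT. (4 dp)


sigma = 175*1000 * 14.8e-6 * 795 = 2059.05 MPa


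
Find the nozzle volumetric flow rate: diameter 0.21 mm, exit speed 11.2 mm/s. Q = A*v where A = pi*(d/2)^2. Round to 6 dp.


A = pi*(0.21/2)^2 = 0.03463606 mm^2
Q = 0.03463606 * 11.2 = 0.387924 mm^3/s


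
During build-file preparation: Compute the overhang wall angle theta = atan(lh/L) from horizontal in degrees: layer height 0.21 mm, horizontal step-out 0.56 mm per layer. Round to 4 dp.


angle = atan(0.21/0.56) = 20.556 degrees


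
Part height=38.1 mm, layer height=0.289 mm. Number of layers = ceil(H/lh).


Layers = ceil(38.1/0.289) = 132


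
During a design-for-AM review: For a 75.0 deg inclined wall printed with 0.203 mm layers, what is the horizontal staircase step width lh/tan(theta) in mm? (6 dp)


step = 0.203 / tan(75.0) = 0.054394 mm


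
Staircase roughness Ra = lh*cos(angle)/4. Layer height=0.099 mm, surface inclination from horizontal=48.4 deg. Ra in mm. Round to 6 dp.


Ra = 0.099 * cos(48.4) / 4 = 0.016432 mm


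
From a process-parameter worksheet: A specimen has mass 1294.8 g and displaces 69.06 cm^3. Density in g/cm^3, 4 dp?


rho = 1294.8 / 69.06 = 18.7489 g/cm^3
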